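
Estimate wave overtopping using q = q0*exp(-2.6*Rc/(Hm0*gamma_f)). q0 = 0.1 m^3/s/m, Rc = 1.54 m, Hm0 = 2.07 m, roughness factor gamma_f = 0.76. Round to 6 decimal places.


q = q0 * exp(-2.6 * Rc / (Hm0 * gamma_f))
Exponent = -2.6 * 1.54 / (2.07 * 0.76)
= -2.6 * 1.54 / 1.5732
= -2.545131
exp(-2.545131) = 0.078463
q = 0.1 * 0.078463
q = 0.007846 m^3/s/m

0.007846


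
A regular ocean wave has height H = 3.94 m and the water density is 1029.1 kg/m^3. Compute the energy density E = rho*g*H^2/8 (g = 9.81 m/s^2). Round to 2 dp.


E = (1/8) * rho * g * H^2
E = (1/8) * 1029.1 * 9.81 * 3.94^2
E = 0.125 * 1029.1 * 9.81 * 15.5236
E = 19589.76 J/m^2

19589.76


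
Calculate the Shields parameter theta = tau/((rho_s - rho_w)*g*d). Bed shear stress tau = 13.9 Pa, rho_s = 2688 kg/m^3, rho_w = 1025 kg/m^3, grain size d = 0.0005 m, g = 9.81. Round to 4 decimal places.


theta = tau / ((rho_s - rho_w) * g * d)
rho_s - rho_w = 2688 - 1025 = 1663
Denominator = 1663 * 9.81 * 0.0005 = 8.157015
theta = 13.9 / 8.157015
theta = 1.7041

1.7041


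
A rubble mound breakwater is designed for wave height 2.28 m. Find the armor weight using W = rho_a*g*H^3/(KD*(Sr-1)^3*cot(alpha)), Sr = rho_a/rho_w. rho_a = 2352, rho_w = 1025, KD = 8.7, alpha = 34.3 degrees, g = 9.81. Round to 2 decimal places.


Sr = rho_a / rho_w = 2352 / 1025 = 2.294634
(Sr - 1) = 1.294634
(Sr - 1)^3 = 2.169907
cot(34.3) = 1 / tan(34.3) = 1 / 0.682154 = 1.465945
Numerator = 2352 * 9.81 * 2.28^3 = 273470.7400
Denominator = 8.7 * 2.169907 * 1.465945 = 27.674396
W = 273470.7400 / 27.674396
W = 9881.72 N

9881.72


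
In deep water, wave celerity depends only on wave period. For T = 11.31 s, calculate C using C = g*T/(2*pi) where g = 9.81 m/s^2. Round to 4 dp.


We use the deep-water celerity formula:
C = g * T / (2 * pi)
C = 9.81 * 11.31 / (2 * 3.14159...)
C = 110.951100 / 6.283185
C = 17.6584 m/s

17.6584


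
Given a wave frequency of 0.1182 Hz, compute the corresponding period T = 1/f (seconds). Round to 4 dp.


T = 1 / f
T = 1 / 0.1182
T = 8.4602 s

8.4602


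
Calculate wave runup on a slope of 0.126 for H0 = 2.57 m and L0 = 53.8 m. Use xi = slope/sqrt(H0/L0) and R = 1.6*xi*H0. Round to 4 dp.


xi = slope / sqrt(H0/L0)
H0/L0 = 2.57/53.8 = 0.047770
sqrt(0.047770) = 0.218562
xi = 0.126 / 0.218562 = 0.576494
R = 1.6 * xi * H0 = 1.6 * 0.576494 * 2.57
R = 2.3705 m

2.3705


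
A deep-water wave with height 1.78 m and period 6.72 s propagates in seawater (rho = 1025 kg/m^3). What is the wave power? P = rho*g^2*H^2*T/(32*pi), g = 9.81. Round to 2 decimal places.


P = rho * g^2 * H^2 * T / (32 * pi)
P = 1025 * 9.81^2 * 1.78^2 * 6.72 / (32 * pi)
P = 1025 * 96.2361 * 3.1684 * 6.72 / 100.53096
P = 20891.58 W/m

20891.58


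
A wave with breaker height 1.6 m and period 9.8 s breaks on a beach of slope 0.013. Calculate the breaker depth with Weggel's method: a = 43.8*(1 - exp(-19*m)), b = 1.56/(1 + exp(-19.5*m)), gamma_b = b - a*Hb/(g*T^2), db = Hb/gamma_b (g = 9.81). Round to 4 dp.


a = 43.8 * (1 - exp(-19 * m))
exp(-19 * 0.013) = exp(-0.2470) = 0.781141
a = 43.8 * (1 - 0.781141) = 9.586038
b = 1.56 / (1 + exp(-19.5 * m))
exp(-19.5 * 0.013) = exp(-0.2535) = 0.776080
b = 1.56 / (1 + 0.776080) = 0.878339
Hb / (g * T^2) = 1.6 / (9.81 * 9.8^2) = 1.6 / 942.1524 = 0.00169824
gamma_b = b - a * Hb/(g*T^2) = 0.878339 - 9.586038 * 0.00169824 = 0.862060
db = Hb / gamma_b = 1.6 / 0.862060
db = 1.8560 m

1.8560


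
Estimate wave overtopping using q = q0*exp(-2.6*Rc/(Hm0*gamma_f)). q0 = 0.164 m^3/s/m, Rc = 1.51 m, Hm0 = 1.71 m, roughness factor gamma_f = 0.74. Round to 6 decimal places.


q = q0 * exp(-2.6 * Rc / (Hm0 * gamma_f))
Exponent = -2.6 * 1.51 / (1.71 * 0.74)
= -2.6 * 1.51 / 1.2654
= -3.102576
exp(-3.102576) = 0.044933
q = 0.164 * 0.044933
q = 0.007369 m^3/s/m

0.007369


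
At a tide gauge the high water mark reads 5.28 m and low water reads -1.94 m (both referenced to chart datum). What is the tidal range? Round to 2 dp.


Tidal range = High water - Low water
Tidal range = 5.28 - (-1.94)
Tidal range = 7.22 m

7.22


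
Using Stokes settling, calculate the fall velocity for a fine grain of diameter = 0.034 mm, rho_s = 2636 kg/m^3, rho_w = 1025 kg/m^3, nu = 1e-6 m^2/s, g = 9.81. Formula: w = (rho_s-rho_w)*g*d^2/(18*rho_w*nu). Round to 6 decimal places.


w = (rho_s - rho_w) * g * d^2 / (18 * rho_w * nu)
d = 0.034 mm = 0.000034 m
rho_s - rho_w = 2636 - 1025 = 1611
Numerator = 1611 * 9.81 * (0.000034)^2 = 0.000018269320
Denominator = 18 * 1025 * 1e-6 = 0.018450
w = 0.000990 m/s

0.000990


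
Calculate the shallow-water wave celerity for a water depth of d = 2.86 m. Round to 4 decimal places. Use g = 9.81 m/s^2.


Using the shallow-water approximation:
C = sqrt(g * d) = sqrt(9.81 * 2.86)
C = sqrt(28.0566)
C = 5.2968 m/s

5.2968


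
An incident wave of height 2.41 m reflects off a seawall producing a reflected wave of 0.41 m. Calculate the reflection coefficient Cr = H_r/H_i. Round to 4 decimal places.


Cr = H_r / H_i
Cr = 0.41 / 2.41
Cr = 0.1701

0.1701


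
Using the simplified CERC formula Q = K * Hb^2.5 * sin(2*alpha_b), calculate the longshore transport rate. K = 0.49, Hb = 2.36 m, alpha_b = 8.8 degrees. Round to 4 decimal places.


Q = K * Hb^2.5 * sin(2 * alpha_b)
Hb^2.5 = 2.36^2.5 = 8.556182
sin(2 * 8.8) = sin(17.6) = 0.302370
Q = 0.49 * 8.556182 * 0.302370
Q = 1.2677 m^3/s

1.2677


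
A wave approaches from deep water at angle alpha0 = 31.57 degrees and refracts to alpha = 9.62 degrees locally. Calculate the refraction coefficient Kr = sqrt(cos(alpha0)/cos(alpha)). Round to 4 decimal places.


Kr = sqrt(cos(alpha0) / cos(alpha))
cos(31.57) = 0.852001
cos(9.62) = 0.985938
Kr = sqrt(0.852001 / 0.985938)
Kr = sqrt(0.864153)
Kr = 0.9296

0.9296


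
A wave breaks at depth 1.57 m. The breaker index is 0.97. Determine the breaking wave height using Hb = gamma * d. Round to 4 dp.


Hb = gamma * d
Hb = 0.97 * 1.57
Hb = 1.5229 m

1.5229


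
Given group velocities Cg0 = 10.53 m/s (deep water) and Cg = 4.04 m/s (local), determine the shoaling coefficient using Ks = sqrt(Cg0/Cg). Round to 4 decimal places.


Ks = sqrt(Cg0 / Cg)
Ks = sqrt(10.53 / 4.04)
Ks = sqrt(2.6064)
Ks = 1.6144

1.6144


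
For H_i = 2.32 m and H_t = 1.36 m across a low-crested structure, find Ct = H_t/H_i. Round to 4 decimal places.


Ct = H_t / H_i
Ct = 1.36 / 2.32
Ct = 0.5862

0.5862


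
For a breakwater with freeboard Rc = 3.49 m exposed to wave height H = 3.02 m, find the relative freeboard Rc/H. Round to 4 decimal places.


Relative freeboard = Rc / H
= 3.49 / 3.02
= 1.1556

1.1556


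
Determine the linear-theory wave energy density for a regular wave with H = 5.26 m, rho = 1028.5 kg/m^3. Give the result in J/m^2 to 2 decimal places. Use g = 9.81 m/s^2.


E = (1/8) * rho * g * H^2
E = (1/8) * 1028.5 * 9.81 * 5.26^2
E = 0.125 * 1028.5 * 9.81 * 27.6676
E = 34894.33 J/m^2

34894.33


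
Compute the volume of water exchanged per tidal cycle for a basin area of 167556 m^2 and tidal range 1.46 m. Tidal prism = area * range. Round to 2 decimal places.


Tidal prism = Area * Tidal range
P = 167556 * 1.46
P = 244631.76 m^3

244631.76


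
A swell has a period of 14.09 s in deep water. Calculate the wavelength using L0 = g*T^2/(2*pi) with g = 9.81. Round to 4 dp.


L0 = g * T^2 / (2 * pi)
L0 = 9.81 * 14.09^2 / (2 * pi)
L0 = 9.81 * 198.5281 / 6.28319
L0 = 1947.5607 / 6.28319
L0 = 309.9639 m

309.9639


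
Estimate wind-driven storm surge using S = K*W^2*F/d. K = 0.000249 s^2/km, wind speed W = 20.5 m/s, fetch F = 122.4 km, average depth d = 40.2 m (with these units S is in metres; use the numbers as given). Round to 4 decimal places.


S = K * W^2 * F / d
W^2 = 20.5^2 = 420.25
S = 0.000249 * 420.25 * 122.4 / 40.2
Numerator = 0.000249 * 420.25 * 122.4 = 12.808211
S = 12.808211 / 40.2 = 0.3186 m

0.3186


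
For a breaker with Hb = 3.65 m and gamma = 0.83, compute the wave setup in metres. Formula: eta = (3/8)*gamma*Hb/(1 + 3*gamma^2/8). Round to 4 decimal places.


eta = (3/8) * gamma * Hb / (1 + 3*gamma^2/8)
Numerator = (3/8) * 0.83 * 3.65 = 1.136062
Denominator = 1 + 3*0.83^2/8 = 1 + 0.258338 = 1.258338
eta = 1.136062 / 1.258338
eta = 0.9028 m

0.9028


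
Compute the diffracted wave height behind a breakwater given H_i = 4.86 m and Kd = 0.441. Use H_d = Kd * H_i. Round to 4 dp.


H_d = Kd * H_i
H_d = 0.441 * 4.86
H_d = 2.1433 m

2.1433


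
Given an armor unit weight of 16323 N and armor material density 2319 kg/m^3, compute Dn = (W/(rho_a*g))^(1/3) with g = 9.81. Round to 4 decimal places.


V = W / (rho_a * g)
V = 16323 / (2319 * 9.81)
V = 16323 / 22749.39
V = 0.717514 m^3
Dn = V^(1/3) = 0.717514^(1/3)
Dn = 0.8952 m

0.8952


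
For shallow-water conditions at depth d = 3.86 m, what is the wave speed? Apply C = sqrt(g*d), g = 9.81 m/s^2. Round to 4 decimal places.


Using the shallow-water approximation:
C = sqrt(g * d) = sqrt(9.81 * 3.86)
C = sqrt(37.8666)
C = 6.1536 m/s

6.1536


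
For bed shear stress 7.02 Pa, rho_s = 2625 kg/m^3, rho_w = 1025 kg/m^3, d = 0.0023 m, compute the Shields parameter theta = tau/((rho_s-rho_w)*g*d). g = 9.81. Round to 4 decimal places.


theta = tau / ((rho_s - rho_w) * g * d)
rho_s - rho_w = 2625 - 1025 = 1600
Denominator = 1600 * 9.81 * 0.0023 = 36.100800
theta = 7.02 / 36.100800
theta = 0.1945

0.1945


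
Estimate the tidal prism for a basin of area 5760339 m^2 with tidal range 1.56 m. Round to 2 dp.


Tidal prism = Area * Tidal range
P = 5760339 * 1.56
P = 8986128.84 m^3

8986128.84


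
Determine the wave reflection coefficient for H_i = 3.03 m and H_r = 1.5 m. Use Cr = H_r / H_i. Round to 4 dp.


Cr = H_r / H_i
Cr = 1.5 / 3.03
Cr = 0.4950

0.4950


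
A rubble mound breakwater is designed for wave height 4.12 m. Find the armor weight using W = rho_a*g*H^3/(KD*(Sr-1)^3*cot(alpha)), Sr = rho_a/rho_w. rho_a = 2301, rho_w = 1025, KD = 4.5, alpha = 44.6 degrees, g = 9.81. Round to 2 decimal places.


Sr = rho_a / rho_w = 2301 / 1025 = 2.244878
(Sr - 1) = 1.244878
(Sr - 1)^3 = 1.929214
cot(44.6) = 1 / tan(44.6) = 1 / 0.986134 = 1.014061
Numerator = 2301 * 9.81 * 4.12^3 = 1578618.8130
Denominator = 4.5 * 1.929214 * 1.014061 = 8.803534
W = 1578618.8130 / 8.803534
W = 179316.50 N

179316.50


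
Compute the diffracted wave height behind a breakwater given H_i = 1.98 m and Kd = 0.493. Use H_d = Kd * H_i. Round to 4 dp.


H_d = Kd * H_i
H_d = 0.493 * 1.98
H_d = 0.9761 m

0.9761


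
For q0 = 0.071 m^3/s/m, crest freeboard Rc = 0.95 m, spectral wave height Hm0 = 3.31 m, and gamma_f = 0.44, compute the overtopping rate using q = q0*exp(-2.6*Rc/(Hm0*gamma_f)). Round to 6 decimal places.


q = q0 * exp(-2.6 * Rc / (Hm0 * gamma_f))
Exponent = -2.6 * 0.95 / (3.31 * 0.44)
= -2.6 * 0.95 / 1.4564
= -1.695963
exp(-1.695963) = 0.183423
q = 0.071 * 0.183423
q = 0.013023 m^3/s/m

0.013023


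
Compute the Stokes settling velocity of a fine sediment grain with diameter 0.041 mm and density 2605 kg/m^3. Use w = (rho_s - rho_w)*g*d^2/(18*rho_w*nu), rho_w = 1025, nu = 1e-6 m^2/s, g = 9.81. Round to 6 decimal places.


w = (rho_s - rho_w) * g * d^2 / (18 * rho_w * nu)
d = 0.041 mm = 0.000041 m
rho_s - rho_w = 2605 - 1025 = 1580
Numerator = 1580 * 9.81 * (0.000041)^2 = 0.000026055164
Denominator = 18 * 1025 * 1e-6 = 0.018450
w = 0.001412 m/s

0.001412


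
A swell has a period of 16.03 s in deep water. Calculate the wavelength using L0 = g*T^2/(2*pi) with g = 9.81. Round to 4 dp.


L0 = g * T^2 / (2 * pi)
L0 = 9.81 * 16.03^2 / (2 * pi)
L0 = 9.81 * 256.9609 / 6.28319
L0 = 2520.7864 / 6.28319
L0 = 401.1956 m

401.1956


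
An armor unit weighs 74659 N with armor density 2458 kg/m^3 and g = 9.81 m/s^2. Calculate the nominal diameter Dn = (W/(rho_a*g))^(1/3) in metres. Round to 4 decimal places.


V = W / (rho_a * g)
V = 74659 / (2458 * 9.81)
V = 74659 / 24112.98
V = 3.096216 m^3
Dn = V^(1/3) = 3.096216^(1/3)
Dn = 1.4575 m

1.4575


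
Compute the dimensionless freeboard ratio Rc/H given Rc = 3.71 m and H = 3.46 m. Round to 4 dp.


Relative freeboard = Rc / H
= 3.71 / 3.46
= 1.0723

1.0723


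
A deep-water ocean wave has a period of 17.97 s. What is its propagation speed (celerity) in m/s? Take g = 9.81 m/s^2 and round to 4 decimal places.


We use the deep-water celerity formula:
C = g * T / (2 * pi)
C = 9.81 * 17.97 / (2 * 3.14159...)
C = 176.285700 / 6.283185
C = 28.0567 m/s

28.0567


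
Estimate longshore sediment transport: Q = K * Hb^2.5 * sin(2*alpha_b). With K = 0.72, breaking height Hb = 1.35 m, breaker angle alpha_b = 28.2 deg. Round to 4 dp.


Q = K * Hb^2.5 * sin(2 * alpha_b)
Hb^2.5 = 1.35^2.5 = 2.117554
sin(2 * 28.2) = sin(56.4) = 0.832921
Q = 0.72 * 2.117554 * 0.832921
Q = 1.2699 m^3/s

1.2699


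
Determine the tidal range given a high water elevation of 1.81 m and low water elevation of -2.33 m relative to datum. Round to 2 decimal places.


Tidal range = High water - Low water
Tidal range = 1.81 - (-2.33)
Tidal range = 4.14 m

4.14


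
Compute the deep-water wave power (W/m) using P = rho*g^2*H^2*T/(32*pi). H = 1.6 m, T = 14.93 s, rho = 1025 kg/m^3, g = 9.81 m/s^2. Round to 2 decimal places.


P = rho * g^2 * H^2 * T / (32 * pi)
P = 1025 * 9.81^2 * 1.6^2 * 14.93 / (32 * pi)
P = 1025 * 96.2361 * 2.5600 * 14.93 / 100.53096
P = 37502.64 W/m

37502.64


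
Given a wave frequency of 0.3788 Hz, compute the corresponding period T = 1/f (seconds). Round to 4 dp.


T = 1 / f
T = 1 / 0.3788
T = 2.6399 s

2.6399


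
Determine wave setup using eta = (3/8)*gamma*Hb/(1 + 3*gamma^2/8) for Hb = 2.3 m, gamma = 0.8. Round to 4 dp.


eta = (3/8) * gamma * Hb / (1 + 3*gamma^2/8)
Numerator = (3/8) * 0.8 * 2.3 = 0.690000
Denominator = 1 + 3*0.8^2/8 = 1 + 0.240000 = 1.240000
eta = 0.690000 / 1.240000
eta = 0.5565 m

0.5565


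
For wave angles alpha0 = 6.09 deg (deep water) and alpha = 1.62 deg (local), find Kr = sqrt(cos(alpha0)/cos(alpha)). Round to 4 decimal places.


Kr = sqrt(cos(alpha0) / cos(alpha))
cos(6.09) = 0.994356
cos(1.62) = 0.999600
Kr = sqrt(0.994356 / 0.999600)
Kr = sqrt(0.994754)
Kr = 0.9974

0.9974


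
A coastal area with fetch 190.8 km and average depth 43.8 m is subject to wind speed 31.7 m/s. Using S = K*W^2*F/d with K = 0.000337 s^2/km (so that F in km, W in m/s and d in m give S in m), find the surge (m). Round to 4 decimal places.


S = K * W^2 * F / d
W^2 = 31.7^2 = 1004.89
S = 0.000337 * 1004.89 * 190.8 / 43.8
Numerator = 0.000337 * 1004.89 * 190.8 = 64.614025
S = 64.614025 / 43.8 = 1.4752 m

1.4752


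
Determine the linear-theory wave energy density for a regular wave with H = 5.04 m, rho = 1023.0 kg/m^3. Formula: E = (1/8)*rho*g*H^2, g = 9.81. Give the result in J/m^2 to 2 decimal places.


E = (1/8) * rho * g * H^2
E = (1/8) * 1023.0 * 9.81 * 5.04^2
E = 0.125 * 1023.0 * 9.81 * 25.4016
E = 31865.13 J/m^2

31865.13


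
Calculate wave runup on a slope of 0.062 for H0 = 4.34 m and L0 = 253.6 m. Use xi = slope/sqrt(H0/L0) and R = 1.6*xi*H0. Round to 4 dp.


xi = slope / sqrt(H0/L0)
H0/L0 = 4.34/253.6 = 0.017114
sqrt(0.017114) = 0.130819
xi = 0.062 / 0.130819 = 0.473938
R = 1.6 * xi * H0 = 1.6 * 0.473938 * 4.34
R = 3.2910 m

3.2910


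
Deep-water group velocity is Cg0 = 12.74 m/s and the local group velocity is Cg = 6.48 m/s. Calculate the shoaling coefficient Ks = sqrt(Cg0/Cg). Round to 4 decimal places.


Ks = sqrt(Cg0 / Cg)
Ks = sqrt(12.74 / 6.48)
Ks = sqrt(1.9660)
Ks = 1.4022

1.4022


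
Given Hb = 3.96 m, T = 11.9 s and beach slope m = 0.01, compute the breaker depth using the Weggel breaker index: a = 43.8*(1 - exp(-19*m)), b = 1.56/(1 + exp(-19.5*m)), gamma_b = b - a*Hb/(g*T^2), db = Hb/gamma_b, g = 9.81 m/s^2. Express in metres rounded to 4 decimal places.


a = 43.8 * (1 - exp(-19 * m))
exp(-19 * 0.01) = exp(-0.1900) = 0.826959
a = 43.8 * (1 - 0.826959) = 7.579190
b = 1.56 / (1 + exp(-19.5 * m))
exp(-19.5 * 0.01) = exp(-0.1950) = 0.822835
b = 1.56 / (1 + 0.822835) = 0.855810
Hb / (g * T^2) = 3.96 / (9.81 * 11.9^2) = 3.96 / 1389.1941 = 0.00285057
gamma_b = b - a * Hb/(g*T^2) = 0.855810 - 7.579190 * 0.00285057 = 0.834205
db = Hb / gamma_b = 3.96 / 0.834205
db = 4.7470 m

4.7470


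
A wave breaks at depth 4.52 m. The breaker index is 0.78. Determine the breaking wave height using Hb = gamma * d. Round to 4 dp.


Hb = gamma * d
Hb = 0.78 * 4.52
Hb = 3.5256 m

3.5256


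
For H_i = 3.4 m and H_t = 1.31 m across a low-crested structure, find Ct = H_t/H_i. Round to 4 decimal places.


Ct = H_t / H_i
Ct = 1.31 / 3.4
Ct = 0.3853

0.3853


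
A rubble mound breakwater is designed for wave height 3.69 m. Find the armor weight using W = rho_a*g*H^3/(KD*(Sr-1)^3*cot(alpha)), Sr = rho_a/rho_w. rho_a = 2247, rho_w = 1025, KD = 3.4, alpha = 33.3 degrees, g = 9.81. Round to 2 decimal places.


Sr = rho_a / rho_w = 2247 / 1025 = 2.192195
(Sr - 1) = 1.192195
(Sr - 1)^3 = 1.694502
cot(33.3) = 1 / tan(33.3) = 1 / 0.656877 = 1.522355
Numerator = 2247 * 9.81 * 3.69^3 = 1107518.9816
Denominator = 3.4 * 1.694502 * 1.522355 = 8.770750
W = 1107518.9816 / 8.770750
W = 126274.15 N

126274.15


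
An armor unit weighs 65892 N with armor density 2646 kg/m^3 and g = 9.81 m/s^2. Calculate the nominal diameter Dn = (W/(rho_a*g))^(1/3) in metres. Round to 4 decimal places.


V = W / (rho_a * g)
V = 65892 / (2646 * 9.81)
V = 65892 / 25957.26
V = 2.538481 m^3
Dn = V^(1/3) = 2.538481^(1/3)
Dn = 1.3641 m

1.3641


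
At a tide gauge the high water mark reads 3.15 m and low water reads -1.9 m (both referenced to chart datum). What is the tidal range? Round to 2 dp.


Tidal range = High water - Low water
Tidal range = 3.15 - (-1.9)
Tidal range = 5.05 m

5.05


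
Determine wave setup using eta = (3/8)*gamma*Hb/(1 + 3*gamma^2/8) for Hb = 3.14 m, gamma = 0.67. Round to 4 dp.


eta = (3/8) * gamma * Hb / (1 + 3*gamma^2/8)
Numerator = (3/8) * 0.67 * 3.14 = 0.788925
Denominator = 1 + 3*0.67^2/8 = 1 + 0.168338 = 1.168338
eta = 0.788925 / 1.168338
eta = 0.6753 m

0.6753


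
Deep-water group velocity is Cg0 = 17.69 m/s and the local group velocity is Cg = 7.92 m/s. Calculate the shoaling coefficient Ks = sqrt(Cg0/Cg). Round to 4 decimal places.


Ks = sqrt(Cg0 / Cg)
Ks = sqrt(17.69 / 7.92)
Ks = sqrt(2.2336)
Ks = 1.4945

1.4945


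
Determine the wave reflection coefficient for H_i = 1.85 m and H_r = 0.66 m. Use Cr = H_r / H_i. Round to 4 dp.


Cr = H_r / H_i
Cr = 0.66 / 1.85
Cr = 0.3568

0.3568


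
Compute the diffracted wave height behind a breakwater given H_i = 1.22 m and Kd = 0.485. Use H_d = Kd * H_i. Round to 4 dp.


H_d = Kd * H_i
H_d = 0.485 * 1.22
H_d = 0.5917 m

0.5917


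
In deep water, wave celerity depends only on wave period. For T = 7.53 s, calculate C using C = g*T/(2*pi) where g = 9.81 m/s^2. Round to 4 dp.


We use the deep-water celerity formula:
C = g * T / (2 * pi)
C = 9.81 * 7.53 / (2 * 3.14159...)
C = 73.869300 / 6.283185
C = 11.7567 m/s

11.7567


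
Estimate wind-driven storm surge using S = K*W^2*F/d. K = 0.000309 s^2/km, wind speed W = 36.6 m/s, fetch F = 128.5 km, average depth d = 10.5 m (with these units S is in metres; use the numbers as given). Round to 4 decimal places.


S = K * W^2 * F / d
W^2 = 36.6^2 = 1339.56
S = 0.000309 * 1339.56 * 128.5 / 10.5
Numerator = 0.000309 * 1339.56 * 128.5 = 53.189239
S = 53.189239 / 10.5 = 5.0656 m

5.0656


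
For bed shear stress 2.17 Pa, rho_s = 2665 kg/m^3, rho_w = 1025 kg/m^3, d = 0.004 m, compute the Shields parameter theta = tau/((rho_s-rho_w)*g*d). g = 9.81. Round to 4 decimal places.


theta = tau / ((rho_s - rho_w) * g * d)
rho_s - rho_w = 2665 - 1025 = 1640
Denominator = 1640 * 9.81 * 0.004 = 64.353600
theta = 2.17 / 64.353600
theta = 0.0337

0.0337


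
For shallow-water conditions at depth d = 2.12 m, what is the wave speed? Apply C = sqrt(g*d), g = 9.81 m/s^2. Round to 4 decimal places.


Using the shallow-water approximation:
C = sqrt(g * d) = sqrt(9.81 * 2.12)
C = sqrt(20.7972)
C = 4.5604 m/s

4.5604


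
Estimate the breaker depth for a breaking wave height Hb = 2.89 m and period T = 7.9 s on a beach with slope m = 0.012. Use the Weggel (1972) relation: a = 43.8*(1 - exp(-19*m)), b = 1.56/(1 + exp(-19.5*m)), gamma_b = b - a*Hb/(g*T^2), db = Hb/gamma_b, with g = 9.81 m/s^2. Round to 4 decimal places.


a = 43.8 * (1 - exp(-19 * m))
exp(-19 * 0.012) = exp(-0.2280) = 0.796124
a = 43.8 * (1 - 0.796124) = 8.929757
b = 1.56 / (1 + exp(-19.5 * m))
exp(-19.5 * 0.012) = exp(-0.2340) = 0.791362
b = 1.56 / (1 + 0.791362) = 0.870846
Hb / (g * T^2) = 2.89 / (9.81 * 7.9^2) = 2.89 / 612.2421 = 0.00472035
gamma_b = b - a * Hb/(g*T^2) = 0.870846 - 8.929757 * 0.00472035 = 0.828694
db = Hb / gamma_b = 2.89 / 0.828694
db = 3.4874 m

3.4874


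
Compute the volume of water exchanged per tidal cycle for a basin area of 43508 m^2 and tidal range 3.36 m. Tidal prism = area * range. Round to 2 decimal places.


Tidal prism = Area * Tidal range
P = 43508 * 3.36
P = 146186.88 m^3

146186.88


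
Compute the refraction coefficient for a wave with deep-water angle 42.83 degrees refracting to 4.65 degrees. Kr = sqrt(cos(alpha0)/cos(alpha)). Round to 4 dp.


Kr = sqrt(cos(alpha0) / cos(alpha))
cos(42.83) = 0.733374
cos(4.65) = 0.996709
Kr = sqrt(0.733374 / 0.996709)
Kr = sqrt(0.735796)
Kr = 0.8578

0.8578


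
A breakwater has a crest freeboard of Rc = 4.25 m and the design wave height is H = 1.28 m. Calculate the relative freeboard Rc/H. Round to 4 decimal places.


Relative freeboard = Rc / H
= 4.25 / 1.28
= 3.3203

3.3203


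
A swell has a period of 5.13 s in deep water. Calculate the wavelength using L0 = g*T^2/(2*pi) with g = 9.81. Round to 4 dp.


L0 = g * T^2 / (2 * pi)
L0 = 9.81 * 5.13^2 / (2 * pi)
L0 = 9.81 * 26.3169 / 6.28319
L0 = 258.1688 / 6.28319
L0 = 41.0888 m

41.0888


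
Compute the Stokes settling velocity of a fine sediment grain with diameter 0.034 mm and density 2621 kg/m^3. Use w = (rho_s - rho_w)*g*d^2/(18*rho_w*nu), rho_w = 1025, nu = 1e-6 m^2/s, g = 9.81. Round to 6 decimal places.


w = (rho_s - rho_w) * g * d^2 / (18 * rho_w * nu)
d = 0.034 mm = 0.000034 m
rho_s - rho_w = 2621 - 1025 = 1596
Numerator = 1596 * 9.81 * (0.000034)^2 = 0.000018099215
Denominator = 18 * 1025 * 1e-6 = 0.018450
w = 0.000981 m/s

0.000981


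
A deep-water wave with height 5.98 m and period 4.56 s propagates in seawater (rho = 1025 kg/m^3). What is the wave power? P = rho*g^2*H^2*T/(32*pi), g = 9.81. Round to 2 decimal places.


P = rho * g^2 * H^2 * T / (32 * pi)
P = 1025 * 9.81^2 * 5.98^2 * 4.56 / (32 * pi)
P = 1025 * 96.2361 * 35.7604 * 4.56 / 100.53096
P = 160003.41 W/m

160003.41


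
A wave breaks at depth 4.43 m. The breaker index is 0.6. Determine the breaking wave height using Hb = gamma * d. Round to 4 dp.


Hb = gamma * d
Hb = 0.6 * 4.43
Hb = 2.6580 m

2.6580


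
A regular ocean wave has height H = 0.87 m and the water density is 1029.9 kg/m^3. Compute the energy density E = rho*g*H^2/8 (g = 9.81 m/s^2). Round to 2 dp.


E = (1/8) * rho * g * H^2
E = (1/8) * 1029.9 * 9.81 * 0.87^2
E = 0.125 * 1029.9 * 9.81 * 0.7569
E = 955.90 J/m^2

955.90


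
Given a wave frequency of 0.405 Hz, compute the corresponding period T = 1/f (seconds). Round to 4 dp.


T = 1 / f
T = 1 / 0.405
T = 2.4691 s

2.4691


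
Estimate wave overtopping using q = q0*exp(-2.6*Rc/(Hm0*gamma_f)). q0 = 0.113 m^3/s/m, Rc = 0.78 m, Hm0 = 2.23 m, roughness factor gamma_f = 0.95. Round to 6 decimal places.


q = q0 * exp(-2.6 * Rc / (Hm0 * gamma_f))
Exponent = -2.6 * 0.78 / (2.23 * 0.95)
= -2.6 * 0.78 / 2.1185
= -0.957281
exp(-0.957281) = 0.383935
q = 0.113 * 0.383935
q = 0.043385 m^3/s/m

0.043385


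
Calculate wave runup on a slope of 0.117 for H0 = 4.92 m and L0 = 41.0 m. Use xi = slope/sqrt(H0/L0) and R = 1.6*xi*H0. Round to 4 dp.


xi = slope / sqrt(H0/L0)
H0/L0 = 4.92/41.0 = 0.120000
sqrt(0.120000) = 0.346410
xi = 0.117 / 0.346410 = 0.337750
R = 1.6 * xi * H0 = 1.6 * 0.337750 * 4.92
R = 2.6588 m

2.6588


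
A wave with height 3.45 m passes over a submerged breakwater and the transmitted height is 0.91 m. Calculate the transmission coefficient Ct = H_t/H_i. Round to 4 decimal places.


Ct = H_t / H_i
Ct = 0.91 / 3.45
Ct = 0.2638

0.2638


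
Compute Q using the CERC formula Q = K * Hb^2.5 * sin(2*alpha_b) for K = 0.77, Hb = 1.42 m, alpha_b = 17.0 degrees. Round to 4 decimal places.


Q = K * Hb^2.5 * sin(2 * alpha_b)
Hb^2.5 = 1.42^2.5 = 2.402818
sin(2 * 17.0) = sin(34.0) = 0.559193
Q = 0.77 * 2.402818 * 0.559193
Q = 1.0346 m^3/s

1.0346


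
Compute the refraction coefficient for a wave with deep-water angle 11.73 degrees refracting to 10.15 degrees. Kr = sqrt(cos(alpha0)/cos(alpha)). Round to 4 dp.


Kr = sqrt(cos(alpha0) / cos(alpha))
cos(11.73) = 0.979116
cos(10.15) = 0.984350
Kr = sqrt(0.979116 / 0.984350)
Kr = sqrt(0.994684)
Kr = 0.9973

0.9973


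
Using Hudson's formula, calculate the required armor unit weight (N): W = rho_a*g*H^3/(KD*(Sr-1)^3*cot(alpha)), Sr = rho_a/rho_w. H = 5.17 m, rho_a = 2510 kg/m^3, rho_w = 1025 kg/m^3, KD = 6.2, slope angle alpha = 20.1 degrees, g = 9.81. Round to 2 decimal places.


Sr = rho_a / rho_w = 2510 / 1025 = 2.448780
(Sr - 1) = 1.448780
(Sr - 1)^3 = 3.040939
cot(20.1) = 1 / tan(20.1) = 1 / 0.365948 = 2.732628
Numerator = 2510 * 9.81 * 5.17^3 = 3402627.1121
Denominator = 6.2 * 3.040939 * 2.732628 = 51.520496
W = 3402627.1121 / 51.520496
W = 66044.14 N

66044.14


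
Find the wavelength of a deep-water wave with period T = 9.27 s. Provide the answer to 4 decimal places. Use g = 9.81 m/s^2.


L0 = g * T^2 / (2 * pi)
L0 = 9.81 * 9.27^2 / (2 * pi)
L0 = 9.81 * 85.9329 / 6.28319
L0 = 843.0017 / 6.28319
L0 = 134.1679 m

134.1679


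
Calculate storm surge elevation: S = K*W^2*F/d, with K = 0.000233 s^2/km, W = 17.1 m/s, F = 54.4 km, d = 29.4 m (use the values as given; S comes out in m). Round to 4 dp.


S = K * W^2 * F / d
W^2 = 17.1^2 = 292.41
S = 0.000233 * 292.41 * 54.4 / 29.4
Numerator = 0.000233 * 292.41 * 54.4 = 3.706355
S = 3.706355 / 29.4 = 0.1261 m

0.1261


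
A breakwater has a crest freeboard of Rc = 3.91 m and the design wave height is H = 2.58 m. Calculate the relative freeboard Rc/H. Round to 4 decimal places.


Relative freeboard = Rc / H
= 3.91 / 2.58
= 1.5155

1.5155


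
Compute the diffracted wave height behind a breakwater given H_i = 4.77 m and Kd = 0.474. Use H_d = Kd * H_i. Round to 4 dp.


H_d = Kd * H_i
H_d = 0.474 * 4.77
H_d = 2.2610 m

2.2610


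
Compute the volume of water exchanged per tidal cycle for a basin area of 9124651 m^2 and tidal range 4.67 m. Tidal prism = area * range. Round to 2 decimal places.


Tidal prism = Area * Tidal range
P = 9124651 * 4.67
P = 42612120.17 m^3

42612120.17


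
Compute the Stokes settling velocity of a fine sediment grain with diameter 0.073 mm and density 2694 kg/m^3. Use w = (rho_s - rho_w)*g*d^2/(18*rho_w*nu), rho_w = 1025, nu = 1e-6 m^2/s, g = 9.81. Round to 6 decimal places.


w = (rho_s - rho_w) * g * d^2 / (18 * rho_w * nu)
d = 0.073 mm = 0.000073 m
rho_s - rho_w = 2694 - 1025 = 1669
Numerator = 1669 * 9.81 * (0.000073)^2 = 0.000087251131
Denominator = 18 * 1025 * 1e-6 = 0.018450
w = 0.004729 m/s

0.004729


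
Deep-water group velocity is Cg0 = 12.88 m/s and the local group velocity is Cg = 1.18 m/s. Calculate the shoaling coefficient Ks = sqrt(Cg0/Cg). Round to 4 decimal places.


Ks = sqrt(Cg0 / Cg)
Ks = sqrt(12.88 / 1.18)
Ks = sqrt(10.9153)
Ks = 3.3038

3.3038


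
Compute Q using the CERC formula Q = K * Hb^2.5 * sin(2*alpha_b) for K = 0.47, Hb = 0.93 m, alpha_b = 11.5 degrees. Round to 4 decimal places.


Q = K * Hb^2.5 * sin(2 * alpha_b)
Hb^2.5 = 0.93^2.5 = 0.834079
sin(2 * 11.5) = sin(23.0) = 0.390731
Q = 0.47 * 0.834079 * 0.390731
Q = 0.1532 m^3/s

0.1532


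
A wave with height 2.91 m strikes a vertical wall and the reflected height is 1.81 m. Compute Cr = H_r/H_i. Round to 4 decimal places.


Cr = H_r / H_i
Cr = 1.81 / 2.91
Cr = 0.6220

0.6220


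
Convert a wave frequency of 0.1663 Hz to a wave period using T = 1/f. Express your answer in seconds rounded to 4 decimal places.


T = 1 / f
T = 1 / 0.1663
T = 6.0132 s

6.0132


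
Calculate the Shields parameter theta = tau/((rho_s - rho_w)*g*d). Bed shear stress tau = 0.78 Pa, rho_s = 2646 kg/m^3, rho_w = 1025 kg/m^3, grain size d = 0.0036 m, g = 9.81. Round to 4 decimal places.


theta = tau / ((rho_s - rho_w) * g * d)
rho_s - rho_w = 2646 - 1025 = 1621
Denominator = 1621 * 9.81 * 0.0036 = 57.247236
theta = 0.78 / 57.247236
theta = 0.0136

0.0136


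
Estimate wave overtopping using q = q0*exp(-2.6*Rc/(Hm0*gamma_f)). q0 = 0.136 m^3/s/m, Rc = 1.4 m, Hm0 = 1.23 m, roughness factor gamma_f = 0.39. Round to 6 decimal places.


q = q0 * exp(-2.6 * Rc / (Hm0 * gamma_f))
Exponent = -2.6 * 1.4 / (1.23 * 0.39)
= -2.6 * 1.4 / 0.4797
= -7.588076
exp(-7.588076) = 0.000506
q = 0.136 * 0.000506
q = 0.000069 m^3/s/m

0.000069


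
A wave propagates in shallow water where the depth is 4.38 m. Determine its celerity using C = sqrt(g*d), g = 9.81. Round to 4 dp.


Using the shallow-water approximation:
C = sqrt(g * d) = sqrt(9.81 * 4.38)
C = sqrt(42.9678)
C = 6.5550 m/s

6.5550


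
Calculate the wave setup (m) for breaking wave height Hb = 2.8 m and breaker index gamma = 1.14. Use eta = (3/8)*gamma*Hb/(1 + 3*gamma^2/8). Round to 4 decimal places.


eta = (3/8) * gamma * Hb / (1 + 3*gamma^2/8)
Numerator = (3/8) * 1.14 * 2.8 = 1.197000
Denominator = 1 + 3*1.14^2/8 = 1 + 0.487350 = 1.487350
eta = 1.197000 / 1.487350
eta = 0.8048 m

0.8048


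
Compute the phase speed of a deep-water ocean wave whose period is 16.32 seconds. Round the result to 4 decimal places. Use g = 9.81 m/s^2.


We use the deep-water celerity formula:
C = g * T / (2 * pi)
C = 9.81 * 16.32 / (2 * 3.14159...)
C = 160.099200 / 6.283185
C = 25.4806 m/s

25.4806


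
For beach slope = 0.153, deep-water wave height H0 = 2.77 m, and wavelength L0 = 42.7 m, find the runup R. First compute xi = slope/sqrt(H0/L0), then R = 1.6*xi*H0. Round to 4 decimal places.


xi = slope / sqrt(H0/L0)
H0/L0 = 2.77/42.7 = 0.064871
sqrt(0.064871) = 0.254698
xi = 0.153 / 0.254698 = 0.600711
R = 1.6 * xi * H0 = 1.6 * 0.600711 * 2.77
R = 2.6624 m

2.6624


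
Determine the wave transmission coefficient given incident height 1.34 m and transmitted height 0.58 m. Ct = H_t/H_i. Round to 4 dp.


Ct = H_t / H_i
Ct = 0.58 / 1.34
Ct = 0.4328

0.4328


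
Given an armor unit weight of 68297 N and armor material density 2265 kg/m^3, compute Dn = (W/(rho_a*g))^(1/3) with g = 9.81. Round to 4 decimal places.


V = W / (rho_a * g)
V = 68297 / (2265 * 9.81)
V = 68297 / 22219.65
V = 3.073721 m^3
Dn = V^(1/3) = 3.073721^(1/3)
Dn = 1.4540 m

1.4540


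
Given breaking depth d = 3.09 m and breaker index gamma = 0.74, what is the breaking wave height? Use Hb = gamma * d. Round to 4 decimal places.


Hb = gamma * d
Hb = 0.74 * 3.09
Hb = 2.2866 m

2.2866


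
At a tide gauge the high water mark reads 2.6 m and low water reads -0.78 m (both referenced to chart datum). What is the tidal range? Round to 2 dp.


Tidal range = High water - Low water
Tidal range = 2.6 - (-0.78)
Tidal range = 3.38 m

3.38


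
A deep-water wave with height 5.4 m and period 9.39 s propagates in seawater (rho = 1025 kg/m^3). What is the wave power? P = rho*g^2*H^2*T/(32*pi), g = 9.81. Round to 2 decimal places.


P = rho * g^2 * H^2 * T / (32 * pi)
P = 1025 * 9.81^2 * 5.4^2 * 9.39 / (32 * pi)
P = 1025 * 96.2361 * 29.1600 * 9.39 / 100.53096
P = 268667.50 W/m

268667.50


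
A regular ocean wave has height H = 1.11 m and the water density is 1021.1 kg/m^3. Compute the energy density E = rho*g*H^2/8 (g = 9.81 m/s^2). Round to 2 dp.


E = (1/8) * rho * g * H^2
E = (1/8) * 1021.1 * 9.81 * 1.11^2
E = 0.125 * 1021.1 * 9.81 * 1.2321
E = 1542.74 J/m^2

1542.74


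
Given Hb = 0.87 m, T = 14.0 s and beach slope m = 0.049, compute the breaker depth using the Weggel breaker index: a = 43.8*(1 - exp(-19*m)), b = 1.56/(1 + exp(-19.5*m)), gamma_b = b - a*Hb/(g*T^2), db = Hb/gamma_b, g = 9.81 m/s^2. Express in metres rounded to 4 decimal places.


a = 43.8 * (1 - exp(-19 * m))
exp(-19 * 0.049) = exp(-0.9310) = 0.394159
a = 43.8 * (1 - 0.394159) = 26.535820
b = 1.56 / (1 + exp(-19.5 * m))
exp(-19.5 * 0.049) = exp(-0.9555) = 0.384620
b = 1.56 / (1 + 0.384620) = 1.126663
Hb / (g * T^2) = 0.87 / (9.81 * 14.0^2) = 0.87 / 1922.7600 = 0.00045247
gamma_b = b - a * Hb/(g*T^2) = 1.126663 - 26.535820 * 0.00045247 = 1.114656
db = Hb / gamma_b = 0.87 / 1.114656
db = 0.7805 m

0.7805


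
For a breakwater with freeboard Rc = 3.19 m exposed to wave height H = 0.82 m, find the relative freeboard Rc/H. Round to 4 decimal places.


Relative freeboard = Rc / H
= 3.19 / 0.82
= 3.8902

3.8902


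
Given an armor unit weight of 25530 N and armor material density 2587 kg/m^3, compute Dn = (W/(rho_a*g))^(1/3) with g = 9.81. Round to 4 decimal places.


V = W / (rho_a * g)
V = 25530 / (2587 * 9.81)
V = 25530 / 25378.47
V = 1.005971 m^3
Dn = V^(1/3) = 1.005971^(1/3)
Dn = 1.0020 m

1.0020


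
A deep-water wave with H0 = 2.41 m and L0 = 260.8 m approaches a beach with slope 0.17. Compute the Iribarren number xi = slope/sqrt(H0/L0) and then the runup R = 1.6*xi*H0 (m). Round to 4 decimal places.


xi = slope / sqrt(H0/L0)
H0/L0 = 2.41/260.8 = 0.009241
sqrt(0.009241) = 0.096129
xi = 0.17 / 0.096129 = 1.768456
R = 1.6 * xi * H0 = 1.6 * 1.768456 * 2.41
R = 6.8192 m

6.8192


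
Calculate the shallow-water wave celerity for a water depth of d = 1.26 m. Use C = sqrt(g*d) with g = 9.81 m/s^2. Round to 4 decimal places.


Using the shallow-water approximation:
C = sqrt(g * d) = sqrt(9.81 * 1.26)
C = sqrt(12.3606)
C = 3.5158 m/s

3.5158


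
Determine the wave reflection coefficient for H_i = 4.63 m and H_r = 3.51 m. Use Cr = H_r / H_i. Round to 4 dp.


Cr = H_r / H_i
Cr = 3.51 / 4.63
Cr = 0.7581

0.7581


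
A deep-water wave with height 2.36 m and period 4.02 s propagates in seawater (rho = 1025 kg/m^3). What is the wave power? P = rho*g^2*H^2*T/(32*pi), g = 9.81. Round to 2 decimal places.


P = rho * g^2 * H^2 * T / (32 * pi)
P = 1025 * 9.81^2 * 2.36^2 * 4.02 / (32 * pi)
P = 1025 * 96.2361 * 5.5696 * 4.02 / 100.53096
P = 21969.09 W/m

21969.09


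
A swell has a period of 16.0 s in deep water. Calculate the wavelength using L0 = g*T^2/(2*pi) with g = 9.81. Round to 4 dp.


L0 = g * T^2 / (2 * pi)
L0 = 9.81 * 16.0^2 / (2 * pi)
L0 = 9.81 * 256.0000 / 6.28319
L0 = 2511.3600 / 6.28319
L0 = 399.6954 m

399.6954


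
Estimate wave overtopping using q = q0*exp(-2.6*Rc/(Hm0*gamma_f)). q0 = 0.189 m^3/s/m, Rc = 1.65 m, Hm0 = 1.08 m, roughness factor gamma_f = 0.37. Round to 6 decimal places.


q = q0 * exp(-2.6 * Rc / (Hm0 * gamma_f))
Exponent = -2.6 * 1.65 / (1.08 * 0.37)
= -2.6 * 1.65 / 0.3996
= -10.735736
exp(-10.735736) = 0.000022
q = 0.189 * 0.000022
q = 0.000004 m^3/s/m

0.000004


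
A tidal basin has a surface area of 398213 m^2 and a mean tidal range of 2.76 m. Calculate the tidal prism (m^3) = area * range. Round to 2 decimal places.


Tidal prism = Area * Tidal range
P = 398213 * 2.76
P = 1099067.88 m^3

1099067.88


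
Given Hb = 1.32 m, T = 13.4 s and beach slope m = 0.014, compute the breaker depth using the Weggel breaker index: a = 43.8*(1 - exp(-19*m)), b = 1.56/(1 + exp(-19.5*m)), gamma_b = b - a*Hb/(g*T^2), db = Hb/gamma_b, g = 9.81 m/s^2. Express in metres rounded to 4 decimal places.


a = 43.8 * (1 - exp(-19 * m))
exp(-19 * 0.014) = exp(-0.2660) = 0.766439
a = 43.8 * (1 - 0.766439) = 10.229966
b = 1.56 / (1 + exp(-19.5 * m))
exp(-19.5 * 0.014) = exp(-0.2730) = 0.761093
b = 1.56 / (1 + 0.761093) = 0.885814
Hb / (g * T^2) = 1.32 / (9.81 * 13.4^2) = 1.32 / 1761.4836 = 0.00074937
gamma_b = b - a * Hb/(g*T^2) = 0.885814 - 10.229966 * 0.00074937 = 0.878148
db = Hb / gamma_b = 1.32 / 0.878148
db = 1.5032 m

1.5032


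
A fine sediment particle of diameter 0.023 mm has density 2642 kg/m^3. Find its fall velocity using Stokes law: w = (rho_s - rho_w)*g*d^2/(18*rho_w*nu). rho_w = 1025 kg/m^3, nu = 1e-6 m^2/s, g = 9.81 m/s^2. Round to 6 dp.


w = (rho_s - rho_w) * g * d^2 / (18 * rho_w * nu)
d = 0.023 mm = 0.000023 m
rho_s - rho_w = 2642 - 1025 = 1617
Numerator = 1617 * 9.81 * (0.000023)^2 = 0.000008391405
Denominator = 18 * 1025 * 1e-6 = 0.018450
w = 0.000455 m/s

0.000455


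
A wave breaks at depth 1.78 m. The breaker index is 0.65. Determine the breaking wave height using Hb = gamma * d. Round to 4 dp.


Hb = gamma * d
Hb = 0.65 * 1.78
Hb = 1.1570 m

1.1570


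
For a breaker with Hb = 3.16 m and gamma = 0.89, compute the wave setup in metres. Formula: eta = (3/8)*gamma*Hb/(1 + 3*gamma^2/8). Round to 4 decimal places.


eta = (3/8) * gamma * Hb / (1 + 3*gamma^2/8)
Numerator = (3/8) * 0.89 * 3.16 = 1.054650
Denominator = 1 + 3*0.89^2/8 = 1 + 0.297038 = 1.297038
eta = 1.054650 / 1.297038
eta = 0.8131 m

0.8131


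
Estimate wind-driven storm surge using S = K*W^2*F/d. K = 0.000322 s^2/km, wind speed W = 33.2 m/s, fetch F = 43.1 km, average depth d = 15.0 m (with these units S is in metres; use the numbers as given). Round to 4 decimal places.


S = K * W^2 * F / d
W^2 = 33.2^2 = 1102.24
S = 0.000322 * 1102.24 * 43.1 / 15.0
Numerator = 0.000322 * 1102.24 * 43.1 = 15.297107
S = 15.297107 / 15.0 = 1.0198 m

1.0198


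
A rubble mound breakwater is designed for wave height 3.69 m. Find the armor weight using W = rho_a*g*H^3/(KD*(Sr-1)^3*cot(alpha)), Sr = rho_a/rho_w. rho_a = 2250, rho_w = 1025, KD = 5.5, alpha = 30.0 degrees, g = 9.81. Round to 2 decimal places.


Sr = rho_a / rho_w = 2250 / 1025 = 2.195122
(Sr - 1) = 1.195122
(Sr - 1)^3 = 1.707012
cot(30.0) = 1 / tan(30.0) = 1 / 0.577350 = 1.732051
Numerator = 2250 * 9.81 * 3.69^3 = 1108997.6452
Denominator = 5.5 * 1.707012 * 1.732051 = 16.261477
W = 1108997.6452 / 16.261477
W = 68197.84 N

68197.84


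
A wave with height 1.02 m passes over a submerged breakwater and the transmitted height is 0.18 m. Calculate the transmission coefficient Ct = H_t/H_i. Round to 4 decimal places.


Ct = H_t / H_i
Ct = 0.18 / 1.02
Ct = 0.1765

0.1765


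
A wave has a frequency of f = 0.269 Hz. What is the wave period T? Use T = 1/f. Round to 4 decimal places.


T = 1 / f
T = 1 / 0.269
T = 3.7175 s

3.7175


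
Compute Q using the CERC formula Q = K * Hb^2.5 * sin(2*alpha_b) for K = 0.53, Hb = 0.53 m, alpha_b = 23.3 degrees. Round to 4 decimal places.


Q = K * Hb^2.5 * sin(2 * alpha_b)
Hb^2.5 = 0.53^2.5 = 0.204498
sin(2 * 23.3) = sin(46.6) = 0.726575
Q = 0.53 * 0.204498 * 0.726575
Q = 0.0787 m^3/s

0.0787


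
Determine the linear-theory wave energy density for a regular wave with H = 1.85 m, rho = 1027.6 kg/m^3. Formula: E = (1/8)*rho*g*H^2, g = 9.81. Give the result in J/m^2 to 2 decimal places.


E = (1/8) * rho * g * H^2
E = (1/8) * 1027.6 * 9.81 * 1.85^2
E = 0.125 * 1027.6 * 9.81 * 3.4225
E = 4312.67 J/m^2

4312.67


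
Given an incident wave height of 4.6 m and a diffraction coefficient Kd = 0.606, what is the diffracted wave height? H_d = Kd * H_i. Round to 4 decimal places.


H_d = Kd * H_i
H_d = 0.606 * 4.6
H_d = 2.7876 m

2.7876


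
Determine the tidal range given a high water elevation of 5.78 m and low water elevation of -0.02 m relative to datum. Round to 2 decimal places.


Tidal range = High water - Low water
Tidal range = 5.78 - (-0.02)
Tidal range = 5.80 m

5.80


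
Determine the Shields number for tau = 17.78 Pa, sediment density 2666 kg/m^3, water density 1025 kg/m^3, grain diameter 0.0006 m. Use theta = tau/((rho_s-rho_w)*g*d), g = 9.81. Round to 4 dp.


theta = tau / ((rho_s - rho_w) * g * d)
rho_s - rho_w = 2666 - 1025 = 1641
Denominator = 1641 * 9.81 * 0.0006 = 9.658926
theta = 17.78 / 9.658926
theta = 1.8408

1.8408


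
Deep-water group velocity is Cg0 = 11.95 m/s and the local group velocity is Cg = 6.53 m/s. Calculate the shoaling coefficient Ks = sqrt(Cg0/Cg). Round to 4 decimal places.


Ks = sqrt(Cg0 / Cg)
Ks = sqrt(11.95 / 6.53)
Ks = sqrt(1.8300)
Ks = 1.3528

1.3528
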